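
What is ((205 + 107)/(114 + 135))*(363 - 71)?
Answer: 30368/83 ≈ 365.88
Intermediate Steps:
((205 + 107)/(114 + 135))*(363 - 71) = (312/249)*292 = (312*(1/249))*292 = (104/83)*292 = 30368/83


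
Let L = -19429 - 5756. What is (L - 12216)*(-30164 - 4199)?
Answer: 1285210563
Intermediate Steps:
L = -25185
(L - 12216)*(-30164 - 4199) = (-25185 - 12216)*(-30164 - 4199) = -37401*(-34363) = 1285210563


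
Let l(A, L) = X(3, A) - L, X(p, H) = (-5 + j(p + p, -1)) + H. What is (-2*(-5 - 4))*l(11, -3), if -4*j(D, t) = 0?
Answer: 162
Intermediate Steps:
j(D, t) = 0 (j(D, t) = -¼*0 = 0)
X(p, H) = -5 + H (X(p, H) = (-5 + 0) + H = -5 + H)
l(A, L) = -5 + A - L (l(A, L) = (-5 + A) - L = -5 + A - L)
(-2*(-5 - 4))*l(11, -3) = (-2*(-5 - 4))*(-5 + 11 - 1*(-3)) = (-2*(-9))*(-5 + 11 + 3) = 18*9 = 162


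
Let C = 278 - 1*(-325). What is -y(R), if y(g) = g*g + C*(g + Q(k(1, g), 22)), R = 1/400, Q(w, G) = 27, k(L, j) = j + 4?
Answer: -2605201201/160000 ≈ -16283.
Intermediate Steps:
k(L, j) = 4 + j
C = 603 (C = 278 + 325 = 603)
R = 1/400 ≈ 0.0025000
y(g) = 16281 + g² + 603*g (y(g) = g*g + 603*(g + 27) = g² + 603*(27 + g) = g² + (16281 + 603*g) = 16281 + g² + 603*g)
-y(R) = -(16281 + (1/400)² + 603*(1/400)) = -(16281 + 1/160000 + 603/400) = -1*2605201201/160000 = -2605201201/160000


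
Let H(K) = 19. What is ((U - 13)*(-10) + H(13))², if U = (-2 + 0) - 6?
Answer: 52441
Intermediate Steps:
U = -8 (U = -2 - 6 = -8)
((U - 13)*(-10) + H(13))² = ((-8 - 13)*(-10) + 19)² = (-21*(-10) + 19)² = (210 + 19)² = 229² = 52441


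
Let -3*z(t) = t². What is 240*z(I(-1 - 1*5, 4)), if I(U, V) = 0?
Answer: 0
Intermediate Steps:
z(t) = -t²/3
240*z(I(-1 - 1*5, 4)) = 240*(-⅓*0²) = 240*(-⅓*0) = 240*0 = 0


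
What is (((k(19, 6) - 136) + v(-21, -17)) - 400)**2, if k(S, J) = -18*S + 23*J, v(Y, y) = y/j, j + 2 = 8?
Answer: 19864849/36 ≈ 5.5180e+5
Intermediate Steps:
j = 6 (j = -2 + 8 = 6)
v(Y, y) = y/6
(((k(19, 6) - 136) + v(-21, -17)) - 400)**2 = ((((-18*19 + 23*6) - 136) + (1/6)*(-17)) - 400)**2 = ((((-342 + 138) - 136) - 17/6) - 400)**2 = (((-204 - 136) - 17/6) - 400)**2 = ((-340 - 17/6) - 400)**2 = (-2057/6 - 400)**2 = (-4457/6)**2 = 19864849/36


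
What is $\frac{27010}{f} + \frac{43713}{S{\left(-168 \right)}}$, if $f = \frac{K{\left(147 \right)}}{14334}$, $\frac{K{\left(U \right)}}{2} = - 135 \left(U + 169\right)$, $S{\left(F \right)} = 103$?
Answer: $- \frac{602467081}{146466} \approx -4113.4$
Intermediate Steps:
$K{\left(U \right)} = -45630 - 270 U$ ($K{\left(U \right)} = 2 \left(- 135 \left(U + 169\right)\right) = 2 \left(- 135 \left(169 + U\right)\right) = 2 \left(-22815 - 135 U\right) = -45630 - 270 U$)
$f = - \frac{14220}{2389}$ ($f = \frac{-45630 - 39690}{14334} = \left(-45630 - 39690\right) \frac{1}{14334} = \left(-85320\right) \frac{1}{14334} = - \frac{14220}{2389} \approx -5.9523$)
$\frac{27010}{f} + \frac{43713}{S{\left(-168 \right)}} = \frac{27010}{- \frac{14220}{2389}} + \frac{43713}{103} = 27010 \left(- \frac{2389}{14220}\right) + 43713 \cdot \frac{1}{103} = - \frac{6452689}{1422} + \frac{43713}{103} = - \frac{602467081}{146466}$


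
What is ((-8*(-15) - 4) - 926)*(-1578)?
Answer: 1278180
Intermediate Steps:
((-8*(-15) - 4) - 926)*(-1578) = ((120 - 4) - 926)*(-1578) = (116 - 926)*(-1578) = -810*(-1578) = 1278180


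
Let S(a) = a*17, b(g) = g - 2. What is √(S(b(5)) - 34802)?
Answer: I*√34751 ≈ 186.42*I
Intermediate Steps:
b(g) = -2 + g
S(a) = 17*a
√(S(b(5)) - 34802) = √(17*(-2 + 5) - 34802) = √(17*3 - 34802) = √(51 - 34802) = √(-34751) = I*√34751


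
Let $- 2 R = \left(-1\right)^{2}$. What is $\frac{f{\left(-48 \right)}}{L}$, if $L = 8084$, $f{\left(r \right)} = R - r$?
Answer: $\frac{95}{16168} \approx 0.0058758$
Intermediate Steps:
$R = - \frac{1}{2}$ ($R = - \frac{\left(-1\right)^{2}}{2} = \left(- \frac{1}{2}\right) 1 = - \frac{1}{2} \approx -0.5$)
$f{\left(r \right)} = - \frac{1}{2} - r$
$\frac{f{\left(-48 \right)}}{L} = \frac{- \frac{1}{2} - -48}{8084} = \left(- \frac{1}{2} + 48\right) \frac{1}{8084} = \frac{95}{2} \cdot \frac{1}{8084} = \frac{95}{16168}$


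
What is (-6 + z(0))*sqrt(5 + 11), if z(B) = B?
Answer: -24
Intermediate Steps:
(-6 + z(0))*sqrt(5 + 11) = (-6 + 0)*sqrt(5 + 11) = -6*sqrt(16) = -6*4 = -24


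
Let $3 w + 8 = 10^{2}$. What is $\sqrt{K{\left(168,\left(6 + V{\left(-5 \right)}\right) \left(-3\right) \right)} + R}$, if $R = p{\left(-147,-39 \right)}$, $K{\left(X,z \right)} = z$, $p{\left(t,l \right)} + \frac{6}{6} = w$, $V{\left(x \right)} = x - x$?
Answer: $\frac{\sqrt{105}}{3} \approx 3.4156$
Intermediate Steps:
$V{\left(x \right)} = 0$
$w = \frac{92}{3}$ ($w = - \frac{8}{3} + \frac{10^{2}}{3} = - \frac{8}{3} + \frac{1}{3} \cdot 100 = - \frac{8}{3} + \frac{100}{3} = \frac{92}{3} \approx 30.667$)
$p{\left(t,l \right)} = \frac{89}{3}$ ($p{\left(t,l \right)} = -1 + \frac{92}{3} = \frac{89}{3}$)
$R = \frac{89}{3} \approx 29.667$
$\sqrt{K{\left(168,\left(6 + V{\left(-5 \right)}\right) \left(-3\right) \right)} + R} = \sqrt{\left(6 + 0\right) \left(-3\right) + \frac{89}{3}} = \sqrt{6 \left(-3\right) + \frac{89}{3}} = \sqrt{-18 + \frac{89}{3}} = \sqrt{\frac{35}{3}} = \frac{\sqrt{105}}{3}$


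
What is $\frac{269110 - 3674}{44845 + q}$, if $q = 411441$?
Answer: $\frac{132718}{228143} \approx 0.58173$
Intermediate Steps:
$\frac{269110 - 3674}{44845 + q} = \frac{269110 - 3674}{44845 + 411441} = \frac{265436}{456286} = 265436 \cdot \frac{1}{456286} = \frac{132718}{228143}$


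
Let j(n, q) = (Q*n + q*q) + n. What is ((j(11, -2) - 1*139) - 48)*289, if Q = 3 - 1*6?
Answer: -59245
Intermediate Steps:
Q = -3 (Q = 3 - 6 = -3)
j(n, q) = q² - 2*n (j(n, q) = (-3*n + q*q) + n = (-3*n + q²) + n = (q² - 3*n) + n = q² - 2*n)
((j(11, -2) - 1*139) - 48)*289 = ((((-2)² - 2*11) - 1*139) - 48)*289 = (((4 - 22) - 139) - 48)*289 = ((-18 - 139) - 48)*289 = (-157 - 48)*289 = -205*289 = -59245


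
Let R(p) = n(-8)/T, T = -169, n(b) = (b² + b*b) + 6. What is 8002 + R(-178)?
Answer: 1352204/169 ≈ 8001.2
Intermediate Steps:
n(b) = 6 + 2*b² (n(b) = (b² + b²) + 6 = 2*b² + 6 = 6 + 2*b²)
R(p) = -134/169 (R(p) = (6 + 2*(-8)²)/(-169) = (6 + 2*64)*(-1/169) = (6 + 128)*(-1/169) = 134*(-1/169) = -134/169)
8002 + R(-178) = 8002 - 134/169 = 1352204/169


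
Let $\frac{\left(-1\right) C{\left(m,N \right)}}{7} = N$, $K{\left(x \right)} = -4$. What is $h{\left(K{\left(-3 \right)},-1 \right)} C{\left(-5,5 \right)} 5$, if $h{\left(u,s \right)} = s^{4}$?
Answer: $-175$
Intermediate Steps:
$C{\left(m,N \right)} = - 7 N$
$h{\left(K{\left(-3 \right)},-1 \right)} C{\left(-5,5 \right)} 5 = \left(-1\right)^{4} \left(\left(-7\right) 5\right) 5 = 1 \left(-35\right) 5 = \left(-35\right) 5 = -175$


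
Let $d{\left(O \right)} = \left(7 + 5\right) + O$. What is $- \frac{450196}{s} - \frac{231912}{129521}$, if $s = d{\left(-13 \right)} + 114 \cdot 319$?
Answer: $- \frac{9534759428}{672861595} \approx -14.17$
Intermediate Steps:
$d{\left(O \right)} = 12 + O$
$s = 36365$ ($s = \left(12 - 13\right) + 114 \cdot 319 = -1 + 36366 = 36365$)
$- \frac{450196}{s} - \frac{231912}{129521} = - \frac{450196}{36365} - \frac{231912}{129521} = - \frac{9534759428}{672861595}$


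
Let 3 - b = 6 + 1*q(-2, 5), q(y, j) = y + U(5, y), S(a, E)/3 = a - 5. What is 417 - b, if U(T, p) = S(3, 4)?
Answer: 412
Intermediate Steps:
S(a, E) = -15 + 3*a (S(a, E) = 3*(a - 5) = 3*(-5 + a) = -15 + 3*a)
U(T, p) = -6 (U(T, p) = -15 + 3*3 = -15 + 9 = -6)
q(y, j) = -6 + y (q(y, j) = y - 6 = -6 + y)
b = 5 (b = 3 - (6 + 1*(-6 - 2)) = 3 - (6 + 1*(-8)) = 3 - (6 - 8) = 3 - 1*(-2) = 3 + 2 = 5)
417 - b = 417 - 1*5 = 417 - 5 = 412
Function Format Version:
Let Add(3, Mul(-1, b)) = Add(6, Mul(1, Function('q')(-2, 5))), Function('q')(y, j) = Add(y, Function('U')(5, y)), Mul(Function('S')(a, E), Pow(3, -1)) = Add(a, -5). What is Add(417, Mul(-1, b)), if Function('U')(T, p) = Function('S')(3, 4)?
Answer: 412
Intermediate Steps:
Function('S')(a, E) = Add(-15, Mul(3, a)) (Function('S')(a, E) = Mul(3, Add(a, -5)) = Mul(3, Add(-5, a)) = Add(-15, Mul(3, a)))
Function('U')(T, p) = -6 (Function('U')(T, p) = Add(-15, Mul(3, 3)) = Add(-15, 9) = -6)
Function('q')(y, j) = Add(-6, y) (Function('q')(y, j) = Add(y, -6) = Add(-6, y))
b = 5 (b = Add(3, Mul(-1, Add(6, Mul(1, Add(-6, -2))))) = Add(3, Mul(-1, Add(6, Mul(1, -8)))) = Add(3, Mul(-1, Add(6, -8))) = Add(3, Mul(-1, -2)) = Add(3, 2) = 5)
Add(417, Mul(-1, b)) = Add(417, Mul(-1, 5)) = Add(417, -5) = 412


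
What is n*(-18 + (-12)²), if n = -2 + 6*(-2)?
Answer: -1764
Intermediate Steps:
n = -14 (n = -2 - 12 = -14)
n*(-18 + (-12)²) = -14*(-18 + (-12)²) = -14*(-18 + 144) = -14*126 = -1764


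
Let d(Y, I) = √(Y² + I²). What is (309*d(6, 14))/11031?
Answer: 206*√58/3677 ≈ 0.42667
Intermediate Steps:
d(Y, I) = √(I² + Y²)
(309*d(6, 14))/11031 = (309*√(14² + 6²))/11031 = (309*√(196 + 36))*(1/11031) = (309*√232)*(1/11031) = (309*(2*√58))*(1/11031) = (618*√58)*(1/11031) = 206*√58/3677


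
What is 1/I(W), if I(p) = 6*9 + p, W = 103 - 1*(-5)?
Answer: 1/162 ≈ 0.0061728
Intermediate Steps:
W = 108 (W = 103 + 5 = 108)
I(p) = 54 + p
1/I(W) = 1/(54 + 108) = 1/162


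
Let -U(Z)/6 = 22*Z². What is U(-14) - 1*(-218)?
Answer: -25654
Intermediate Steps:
U(Z) = -132*Z²
U(-14) - 1*(-218) = -132*(-14)² - 1*(-218) = -132*196 + 218 = -25872 + 218 = -25654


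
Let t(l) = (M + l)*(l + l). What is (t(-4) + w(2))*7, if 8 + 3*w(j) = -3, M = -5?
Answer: 1435/3 ≈ 478.33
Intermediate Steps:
w(j) = -11/3 (w(j) = -8/3 + (⅓)*(-3) = -8/3 - 1 = -11/3)
t(l) = 2*l*(-5 + l) (t(l) = (-5 + l)*(l + l) = (-5 + l)*(2*l) = 2*l*(-5 + l))
(t(-4) + w(2))*7 = (2*(-4)*(-5 - 4) - 11/3)*7 = (2*(-4)*(-9) - 11/3)*7 = (72 - 11/3)*7 = (205/3)*7 = 1435/3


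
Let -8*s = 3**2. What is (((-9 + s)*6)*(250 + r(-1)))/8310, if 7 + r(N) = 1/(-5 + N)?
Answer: -39339/22160 ≈ -1.7752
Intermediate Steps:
r(N) = -7 + 1/(-5 + N)
s = -9/8 (s = -1/8*3**2 = -1/8*9 = -9/8 ≈ -1.1250)
(((-9 + s)*6)*(250 + r(-1)))/8310 = (((-9 - 9/8)*6)*(250 + (36 - 7*(-1))/(-5 - 1)))/8310 = ((-81/8*6)*(250 + (36 + 7)/(-6)))*(1/8310) = -243*(250 - 1/6*43)/4*(1/8310) = -243*(250 - 43/6)/4*(1/8310) = -243/4*1457/6*(1/8310) = -118017/8*1/8310 = -39339/22160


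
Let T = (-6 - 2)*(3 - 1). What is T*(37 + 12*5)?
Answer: -1552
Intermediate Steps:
T = -16 (T = -8*2 = -16)
T*(37 + 12*5) = -16*(37 + 12*5) = -16*(37 + 60) = -16*97 = -1552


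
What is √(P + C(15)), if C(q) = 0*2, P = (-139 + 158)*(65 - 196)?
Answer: I*√2489 ≈ 49.89*I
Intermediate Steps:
P = -2489 (P = 19*(-131) = -2489)
C(q) = 0
√(P + C(15)) = √(-2489 + 0) = √(-2489) = I*√2489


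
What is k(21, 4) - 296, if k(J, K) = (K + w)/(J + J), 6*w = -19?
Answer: -74587/252 ≈ -295.98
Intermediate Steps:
w = -19/6 (w = (1/6)*(-19) = -19/6 ≈ -3.1667)
k(J, K) = (-19/6 + K)/(2*J) (k(J, K) = (K - 19/6)/(J + J) = (-19/6 + K)/((2*J)) = (-19/6 + K)*(1/(2*J)) = (-19/6 + K)/(2*J))
k(21, 4) - 296 = (1/12)*(-19 + 6*4)/21 - 296 = (1/12)*(1/21)*(-19 + 24) - 296 = (1/12)*(1/21)*5 - 296 = 5/252 - 296 = -74587/252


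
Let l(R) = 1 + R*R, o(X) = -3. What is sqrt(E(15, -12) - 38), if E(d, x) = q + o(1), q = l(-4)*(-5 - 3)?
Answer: I*sqrt(177) ≈ 13.304*I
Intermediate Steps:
l(R) = 1 + R**2
q = -136 (q = (1 + (-4)**2)*(-5 - 3) = (1 + 16)*(-8) = 17*(-8) = -136)
E(d, x) = -139 (E(d, x) = -136 - 3 = -139)
sqrt(E(15, -12) - 38) = sqrt(-139 - 38) = sqrt(-177) = I*sqrt(177)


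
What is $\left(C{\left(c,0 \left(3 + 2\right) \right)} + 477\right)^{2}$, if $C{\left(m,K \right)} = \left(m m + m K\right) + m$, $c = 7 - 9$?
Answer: $229441$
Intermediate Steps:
$c = -2$
$C{\left(m,K \right)} = m + m^{2} + K m$ ($C{\left(m,K \right)} = \left(m^{2} + K m\right) + m = m + m^{2} + K m$)
$\left(C{\left(c,0 \left(3 + 2\right) \right)} + 477\right)^{2} = \left(- 2 \left(1 + 0 \left(3 + 2\right) - 2\right) + 477\right)^{2} = \left(- 2 \left(1 + 0 \cdot 5 - 2\right) + 477\right)^{2} = \left(- 2 \left(1 + 0 - 2\right) + 477\right)^{2} = \left(\left(-2\right) \left(-1\right) + 477\right)^{2} = \left(2 + 477\right)^{2} = 479^{2} = 229441$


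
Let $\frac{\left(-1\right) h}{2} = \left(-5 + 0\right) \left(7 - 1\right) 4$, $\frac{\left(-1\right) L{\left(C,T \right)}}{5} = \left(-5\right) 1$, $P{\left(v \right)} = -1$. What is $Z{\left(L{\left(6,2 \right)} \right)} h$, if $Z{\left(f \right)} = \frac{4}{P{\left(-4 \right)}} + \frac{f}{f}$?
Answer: $-720$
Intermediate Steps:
$L{\left(C,T \right)} = 25$ ($L{\left(C,T \right)} = - 5 \left(\left(-5\right) 1\right) = \left(-5\right) \left(-5\right) = 25$)
$Z{\left(f \right)} = -3$ ($Z{\left(f \right)} = \frac{4}{-1} + \frac{f}{f} = 4 \left(-1\right) + 1 = -4 + 1 = -3$)
$h = 240$ ($h = - 2 \left(-5 + 0\right) \left(7 - 1\right) 4 = - 2 \left(-5\right) 6 \cdot 4 = - 2 \left(\left(-30\right) 4\right) = \left(-2\right) \left(-120\right) = 240$)
$Z{\left(L{\left(6,2 \right)} \right)} h = \left(-3\right) 240 = -720$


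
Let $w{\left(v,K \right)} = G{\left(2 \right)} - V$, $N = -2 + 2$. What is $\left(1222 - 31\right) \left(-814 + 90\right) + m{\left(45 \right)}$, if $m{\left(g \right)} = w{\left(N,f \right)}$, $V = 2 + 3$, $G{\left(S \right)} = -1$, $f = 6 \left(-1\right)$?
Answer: $-862290$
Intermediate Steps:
$N = 0$
$f = -6$
$V = 5$
$w{\left(v,K \right)} = -6$ ($w{\left(v,K \right)} = -1 - 5 = -6$)
$m{\left(g \right)} = -6$
$\left(1222 - 31\right) \left(-814 + 90\right) + m{\left(45 \right)} = \left(1222 - 31\right) \left(-814 + 90\right) - 6 = 1191 \left(-724\right) - 6 = -862284 - 6 = -862290$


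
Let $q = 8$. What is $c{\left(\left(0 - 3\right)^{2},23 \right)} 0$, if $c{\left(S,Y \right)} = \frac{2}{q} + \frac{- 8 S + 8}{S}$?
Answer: $0$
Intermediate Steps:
$c{\left(S,Y \right)} = \frac{1}{4} + \frac{8 - 8 S}{S}$ ($c{\left(S,Y \right)} = \frac{2}{8} + \frac{- 8 S + 8}{S} = 2 \cdot \frac{1}{8} + \frac{8 - 8 S}{S} = \frac{1}{4} + \frac{8 - 8 S}{S}$)
$c{\left(\left(0 - 3\right)^{2},23 \right)} 0 = \left(- \frac{31}{4} + \frac{8}{\left(0 - 3\right)^{2}}\right) 0 = \left(- \frac{31}{4} + \frac{8}{\left(-3\right)^{2}}\right) 0 = \left(- \frac{31}{4} + \frac{8}{9}\right) 0 = \left(- \frac{247}{36}\right) 0 = 0$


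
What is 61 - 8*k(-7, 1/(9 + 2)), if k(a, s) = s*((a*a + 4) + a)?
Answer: 303/11 ≈ 27.545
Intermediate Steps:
k(a, s) = s*(4 + a + a²) (k(a, s) = s*((a² + 4) + a) = s*((4 + a²) + a) = s*(4 + a + a²))
61 - 8*k(-7, 1/(9 + 2)) = 61 - 8*(4 - 7 + (-7)²)/(9 + 2) = 61 - 8*(4 - 7 + 49)/11 = 61 - 8*46/11 = 61 - 368/11 = 303/11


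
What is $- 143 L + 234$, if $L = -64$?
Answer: $9386$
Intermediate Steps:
$- 143 L + 234 = \left(-143\right) \left(-64\right) + 234 = 9152 + 234 = 9386$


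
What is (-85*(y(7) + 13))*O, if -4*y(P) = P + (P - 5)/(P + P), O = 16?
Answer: -106760/7 ≈ -15251.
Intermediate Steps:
y(P) = -P/4 - (-5 + P)/(8*P) (y(P) = -(P + (P - 5)/(P + P))/4 = -(P + (-5 + P)/((2*P)))/4 = -(P + (-5 + P)*(1/(2*P)))/4 = -(P + (-5 + P)/(2*P))/4 = -P/4 - (-5 + P)/(8*P))
(-85*(y(7) + 13))*O = -85*((⅛)*(5 - 1*7 - 2*7²)/7 + 13)*16 = -85*((⅛)*(⅐)*(5 - 7 - 2*49) + 13)*16 = -85*((⅛)*(⅐)*(5 - 7 - 98) + 13)*16 = -85*((⅛)*(⅐)*(-100) + 13)*16 = -85*(-25/14 + 13)*16 = -85*157/14*16 = -13345/14*16 = -106760/7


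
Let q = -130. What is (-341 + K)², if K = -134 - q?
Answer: 119025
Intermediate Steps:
K = -4 (K = -134 - 1*(-130) = -134 + 130 = -4)
(-341 + K)² = (-341 - 4)² = (-345)² = 119025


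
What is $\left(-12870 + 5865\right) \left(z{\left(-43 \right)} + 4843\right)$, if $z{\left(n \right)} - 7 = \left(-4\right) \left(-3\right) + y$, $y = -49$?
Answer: $-33715065$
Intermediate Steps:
$z{\left(n \right)} = -30$ ($z{\left(n \right)} = 7 - 37 = -30$)
$\left(-12870 + 5865\right) \left(z{\left(-43 \right)} + 4843\right) = \left(-12870 + 5865\right) \left(-30 + 4843\right) = \left(-7005\right) 4813 = -33715065$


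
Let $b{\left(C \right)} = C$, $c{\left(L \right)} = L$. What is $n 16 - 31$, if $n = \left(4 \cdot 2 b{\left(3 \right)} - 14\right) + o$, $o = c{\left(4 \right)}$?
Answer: $193$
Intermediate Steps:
$o = 4$
$n = 14$ ($n = \left(4 \cdot 2 \cdot 3 - 14\right) + 4 = \left(8 \cdot 3 - 14\right) + 4 = \left(24 - 14\right) + 4 = 10 + 4 = 14$)
$n 16 - 31 = 14 \cdot 16 - 31 = 224 - 31 = 193$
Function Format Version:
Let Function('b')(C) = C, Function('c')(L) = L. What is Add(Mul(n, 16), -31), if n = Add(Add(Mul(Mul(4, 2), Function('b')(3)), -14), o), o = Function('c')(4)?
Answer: 193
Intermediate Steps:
o = 4
n = 14 (n = Add(Add(Mul(Mul(4, 2), 3), -14), 4) = Add(Add(Mul(8, 3), -14), 4) = Add(Add(24, -14), 4) = Add(10, 4) = 14)
Add(Mul(n, 16), -31) = Add(Mul(14, 16), -31) = Add(224, -31) = 193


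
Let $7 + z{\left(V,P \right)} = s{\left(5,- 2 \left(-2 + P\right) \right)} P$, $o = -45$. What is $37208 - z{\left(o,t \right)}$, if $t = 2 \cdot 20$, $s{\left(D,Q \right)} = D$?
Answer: $37015$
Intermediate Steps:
$t = 40$
$z{\left(V,P \right)} = -7 + 5 P$
$37208 - z{\left(o,t \right)} = 37208 - \left(-7 + 5 \cdot 40\right) = 37208 - \left(-7 + 200\right) = 37208 - 193 = 37015$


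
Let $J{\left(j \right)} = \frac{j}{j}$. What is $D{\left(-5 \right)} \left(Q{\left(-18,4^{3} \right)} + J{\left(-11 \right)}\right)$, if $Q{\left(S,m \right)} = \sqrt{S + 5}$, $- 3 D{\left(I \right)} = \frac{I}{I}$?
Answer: $- \frac{1}{3} - \frac{i \sqrt{13}}{3} \approx -0.33333 - 1.2019 i$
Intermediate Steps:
$D{\left(I \right)} = - \frac{1}{3}$ ($D{\left(I \right)} = - \frac{I \frac{1}{I}}{3} = \left(- \frac{1}{3}\right) 1 = - \frac{1}{3}$)
$Q{\left(S,m \right)} = \sqrt{5 + S}$
$J{\left(j \right)} = 1$
$D{\left(-5 \right)} \left(Q{\left(-18,4^{3} \right)} + J{\left(-11 \right)}\right) = - \frac{\sqrt{5 - 18} + 1}{3} = - \frac{\sqrt{-13} + 1}{3} = - \frac{i \sqrt{13} + 1}{3} = - \frac{1 + i \sqrt{13}}{3} = - \frac{1}{3} - \frac{i \sqrt{13}}{3}$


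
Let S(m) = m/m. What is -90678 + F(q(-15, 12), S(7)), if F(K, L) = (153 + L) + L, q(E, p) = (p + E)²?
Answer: -90523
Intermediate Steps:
q(E, p) = (E + p)²
S(m) = 1
F(K, L) = 153 + 2*L
-90678 + F(q(-15, 12), S(7)) = -90678 + (153 + 2*1) = -90678 + (153 + 2) = -90678 + 155 = -90523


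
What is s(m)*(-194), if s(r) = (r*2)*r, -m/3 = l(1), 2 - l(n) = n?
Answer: -3492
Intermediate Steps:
l(n) = 2 - n
m = -3 (m = -3*(2 - 1*1) = -3*(2 - 1) = -3*1 = -3)
s(r) = 2*r² (s(r) = (2*r)*r = 2*r²)
s(m)*(-194) = (2*(-3)²)*(-194) = (2*9)*(-194) = 18*(-194) = -3492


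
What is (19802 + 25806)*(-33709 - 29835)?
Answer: -2898114752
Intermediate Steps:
(19802 + 25806)*(-33709 - 29835) = 45608*(-63544) = -2898114752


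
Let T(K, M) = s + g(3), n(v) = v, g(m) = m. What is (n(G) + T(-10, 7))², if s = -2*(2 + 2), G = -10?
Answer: 225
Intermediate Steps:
s = -8 (s = -2*4 = -8)
T(K, M) = -5 (T(K, M) = -8 + 3 = -5)
(n(G) + T(-10, 7))² = (-10 - 5)² = (-15)² = 225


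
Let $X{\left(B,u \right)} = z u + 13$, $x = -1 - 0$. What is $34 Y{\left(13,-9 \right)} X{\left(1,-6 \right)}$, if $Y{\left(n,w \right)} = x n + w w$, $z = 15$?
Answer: $-178024$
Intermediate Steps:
$x = -1$ ($x = -1 + 0 = -1$)
$X{\left(B,u \right)} = 13 + 15 u$ ($X{\left(B,u \right)} = 15 u + 13 = 13 + 15 u$)
$Y{\left(n,w \right)} = w^{2} - n$ ($Y{\left(n,w \right)} = - n + w w = - n + w^{2} = w^{2} - n$)
$34 Y{\left(13,-9 \right)} X{\left(1,-6 \right)} = 34 \left(\left(-9\right)^{2} - 13\right) \left(13 + 15 \left(-6\right)\right) = 34 \left(81 - 13\right) \left(13 - 90\right) = 34 \cdot 68 \left(-77\right) = 2312 \left(-77\right) = -178024$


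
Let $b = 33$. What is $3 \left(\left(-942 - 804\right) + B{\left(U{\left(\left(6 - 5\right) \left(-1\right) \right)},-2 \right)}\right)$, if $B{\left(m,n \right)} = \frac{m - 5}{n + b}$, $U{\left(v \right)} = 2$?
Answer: $- \frac{162387}{31} \approx -5238.3$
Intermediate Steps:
$B{\left(m,n \right)} = \frac{-5 + m}{33 + n}$ ($B{\left(m,n \right)} = \frac{m - 5}{n + 33} = \frac{-5 + m}{33 + n}$)
$3 \left(\left(-942 - 804\right) + B{\left(U{\left(\left(6 - 5\right) \left(-1\right) \right)},-2 \right)}\right) = 3 \left(\left(-942 - 804\right) + \frac{-5 + 2}{33 - 2}\right) = 3 \left(-1746 + \frac{1}{31} \left(-3\right)\right) = 3 \left(-1746 - \frac{3}{31}\right) = 3 \left(- \frac{54129}{31}\right) = - \frac{162387}{31}$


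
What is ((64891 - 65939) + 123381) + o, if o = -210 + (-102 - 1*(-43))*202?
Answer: 110205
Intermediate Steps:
o = -12128 (o = -210 + (-102 + 43)*202 = -210 - 59*202 = -210 - 11918 = -12128)
((64891 - 65939) + 123381) + o = ((64891 - 65939) + 123381) - 12128 = (-1048 + 123381) - 12128 = 122333 - 12128 = 110205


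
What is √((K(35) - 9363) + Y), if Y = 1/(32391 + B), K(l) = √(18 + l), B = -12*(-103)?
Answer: √(-10587447499200 + 1130775129*√53)/33627 ≈ 96.725*I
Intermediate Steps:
B = 1236
Y = 1/33627 (Y = 1/(32391 + 1236) = 1/33627 ≈ 2.9738e-5)
√((K(35) - 9363) + Y) = √((√(18 + 35) - 9363) + 1/33627) = √((√53 - 9363) + 1/33627) = √((-9363 + √53) + 1/33627) = √(-314849600/33627 + √53)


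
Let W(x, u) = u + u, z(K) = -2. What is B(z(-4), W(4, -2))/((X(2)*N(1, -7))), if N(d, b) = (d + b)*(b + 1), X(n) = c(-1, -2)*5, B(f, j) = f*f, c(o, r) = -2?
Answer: -1/90 ≈ -0.011111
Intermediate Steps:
W(x, u) = 2*u
B(f, j) = f**2
X(n) = -10 (X(n) = -2*5 = -10)
N(d, b) = (1 + b)*(b + d) (N(d, b) = (b + d)*(1 + b) = (1 + b)*(b + d))
B(z(-4), W(4, -2))/((X(2)*N(1, -7))) = (-2)**2/((-10*(-7 + 1 + (-7)**2 - 7*1))) = 4/((-10*(-7 + 1 + 49 - 7))) = 4/((-10*36)) = 4/(-360) = 4*(-1/360) = -1/90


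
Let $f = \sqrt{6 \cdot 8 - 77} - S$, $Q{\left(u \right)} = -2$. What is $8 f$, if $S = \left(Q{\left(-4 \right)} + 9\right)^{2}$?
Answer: $-392 + 8 i \sqrt{29} \approx -392.0 + 43.081 i$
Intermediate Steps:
$S = 49$ ($S = \left(-2 + 9\right)^{2} = 7^{2} = 49$)
$f = -49 + i \sqrt{29}$ ($f = \sqrt{6 \cdot 8 - 77} - 49 = \sqrt{48 - 77} - 49 = \sqrt{-29} - 49 = i \sqrt{29} - 49 = -49 + i \sqrt{29} \approx -49.0 + 5.3852 i$)
$8 f = 8 \left(-49 + i \sqrt{29}\right) = -392 + 8 i \sqrt{29}$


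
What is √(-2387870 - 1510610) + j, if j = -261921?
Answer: -261921 + 4*I*√243655 ≈ -2.6192e+5 + 1974.5*I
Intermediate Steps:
√(-2387870 - 1510610) + j = √(-2387870 - 1510610) - 261921 = √(-3898480) - 261921 = 4*I*√243655 - 261921 = -261921 + 4*I*√243655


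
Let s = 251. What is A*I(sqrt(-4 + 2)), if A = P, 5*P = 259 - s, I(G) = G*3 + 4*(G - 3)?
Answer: -96/5 + 56*I*sqrt(2)/5 ≈ -19.2 + 15.839*I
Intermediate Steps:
I(G) = -12 + 7*G (I(G) = 3*G + 4*(-3 + G) = 3*G + (-12 + 4*G) = -12 + 7*G)
P = 8/5 (P = (259 - 1*251)/5 = (259 - 251)/5 = (1/5)*8 = 8/5 ≈ 1.6000)
A = 8/5 ≈ 1.6000
A*I(sqrt(-4 + 2)) = 8*(-12 + 7*sqrt(-4 + 2))/5 = 8*(-12 + 7*sqrt(-2))/5 = 8*(-12 + 7*(I*sqrt(2)))/5 = 8*(-12 + 7*I*sqrt(2))/5 = -96/5 + 56*I*sqrt(2)/5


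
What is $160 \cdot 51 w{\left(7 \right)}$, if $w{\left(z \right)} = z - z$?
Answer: $0$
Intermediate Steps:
$w{\left(z \right)} = 0$
$160 \cdot 51 w{\left(7 \right)} = 160 \cdot 51 \cdot 0 = 8160 \cdot 0 = 0$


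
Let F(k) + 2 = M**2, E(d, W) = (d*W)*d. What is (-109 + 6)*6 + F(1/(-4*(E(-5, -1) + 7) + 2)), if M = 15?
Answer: -395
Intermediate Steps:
E(d, W) = W*d**2 (E(d, W) = (W*d)*d = W*d**2)
F(k) = 223 (F(k) = -2 + 15**2 = -2 + 225 = 223)
(-109 + 6)*6 + F(1/(-4*(E(-5, -1) + 7) + 2)) = (-109 + 6)*6 + 223 = -103*6 + 223 = -618 + 223 = -395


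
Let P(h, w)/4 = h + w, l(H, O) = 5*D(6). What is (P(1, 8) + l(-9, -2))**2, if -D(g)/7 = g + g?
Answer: 147456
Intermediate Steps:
D(g) = -14*g (D(g) = -7*(g + g) = -14*g)
l(H, O) = -420 (l(H, O) = 5*(-14*6) = 5*(-84) = -420)
P(h, w) = 4*h + 4*w (P(h, w) = 4*(h + w) = 4*h + 4*w)
(P(1, 8) + l(-9, -2))**2 = ((4*1 + 4*8) - 420)**2 = ((4 + 32) - 420)**2 = (36 - 420)**2 = (-384)**2 = 147456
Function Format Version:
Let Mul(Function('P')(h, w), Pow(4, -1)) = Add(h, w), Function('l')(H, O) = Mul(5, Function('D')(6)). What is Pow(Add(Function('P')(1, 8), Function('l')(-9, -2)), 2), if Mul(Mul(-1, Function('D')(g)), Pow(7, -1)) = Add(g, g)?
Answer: 147456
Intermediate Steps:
Function('D')(g) = Mul(-14, g) (Function('D')(g) = Mul(-7, Add(g, g)) = Mul(-7, Mul(2, g)) = Mul(-14, g))
Function('l')(H, O) = -420 (Function('l')(H, O) = Mul(5, Mul(-14, 6)) = Mul(5, -84) = -420)
Function('P')(h, w) = Add(Mul(4, h), Mul(4, w)) (Function('P')(h, w) = Mul(4, Add(h, w)) = Add(Mul(4, h), Mul(4, w)))
Pow(Add(Function('P')(1, 8), Function('l')(-9, -2)), 2) = Pow(Add(Add(Mul(4, 1), Mul(4, 8)), -420), 2) = Pow(Add(Add(4, 32), -420), 2) = Pow(Add(36, -420), 2) = Pow(-384, 2) = 147456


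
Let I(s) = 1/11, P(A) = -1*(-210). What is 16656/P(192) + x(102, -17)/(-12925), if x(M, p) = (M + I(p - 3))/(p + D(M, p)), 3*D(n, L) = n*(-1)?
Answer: 4025721421/50756475 ≈ 79.314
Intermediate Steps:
P(A) = 210
D(n, L) = -n/3 (D(n, L) = (n*(-1))/3 = (-n)/3 = -n/3)
I(s) = 1/11
x(M, p) = (1/11 + M)/(p - M/3) (x(M, p) = (M + 1/11)/(p - M/3) = (1/11 + M)/(p - M/3))
16656/P(192) + x(102, -17)/(-12925) = 16656/210 + (3*(1 + 11*102)/(11*(-1*102 + 3*(-17))))/(-12925) = 16656*(1/210) + (3*(1 + 1122)/(11*(-102 - 51)))*(-1/12925) = 2776/35 + ((3/11)*1123/(-153))*(-1/12925) = 2776/35 + ((3/11)*(-1/153)*1123)*(-1/12925) = 2776/35 - 1123/561*(-1/12925) = 2776/35 + 1123/7250925 = 4025721421/50756475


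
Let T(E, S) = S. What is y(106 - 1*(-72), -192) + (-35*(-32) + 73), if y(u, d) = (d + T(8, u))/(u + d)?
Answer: 1194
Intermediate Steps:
y(u, d) = 1 (y(u, d) = (d + u)/(u + d) = (d + u)/(d + u) = 1)
y(106 - 1*(-72), -192) + (-35*(-32) + 73) = 1 + (-35*(-32) + 73) = 1 + (1120 + 73) = 1 + 1193 = 1194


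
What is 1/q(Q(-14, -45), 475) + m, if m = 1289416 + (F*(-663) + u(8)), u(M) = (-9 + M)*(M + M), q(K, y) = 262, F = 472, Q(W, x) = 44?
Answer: 255833569/262 ≈ 9.7646e+5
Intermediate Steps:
u(M) = 2*M*(-9 + M) (u(M) = (-9 + M)*(2*M) = 2*M*(-9 + M))
m = 976464 (m = 1289416 + (472*(-663) + 2*8*(-9 + 8)) = 1289416 + (-312936 + 2*8*(-1)) = 1289416 + (-312936 - 16) = 1289416 - 312952 = 976464)
1/q(Q(-14, -45), 475) + m = 1/262 + 976464 = 255833569/262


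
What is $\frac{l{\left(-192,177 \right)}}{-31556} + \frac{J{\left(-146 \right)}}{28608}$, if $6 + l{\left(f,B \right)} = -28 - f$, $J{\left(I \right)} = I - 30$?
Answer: $- \frac{157405}{14105532} \approx -0.011159$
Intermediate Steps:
$J{\left(I \right)} = -30 + I$
$l{\left(f,B \right)} = -34 - f$ ($l{\left(f,B \right)} = -6 - \left(28 + f\right) = -34 - f$)
$\frac{l{\left(-192,177 \right)}}{-31556} + \frac{J{\left(-146 \right)}}{28608} = \frac{-34 - -192}{-31556} + \frac{-30 - 146}{28608} = \left(-34 + 192\right) \left(- \frac{1}{31556}\right) - \frac{11}{1788} = 158 \left(- \frac{1}{31556}\right) - \frac{11}{1788} = - \frac{79}{15778} - \frac{11}{1788} = - \frac{157405}{14105532}$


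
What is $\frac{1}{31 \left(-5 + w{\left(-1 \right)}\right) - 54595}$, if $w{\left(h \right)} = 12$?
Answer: $- \frac{1}{54378} \approx -1.839 \cdot 10^{-5}$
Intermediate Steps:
$\frac{1}{31 \left(-5 + w{\left(-1 \right)}\right) - 54595} = \frac{1}{31 \left(-5 + 12\right) - 54595} = \frac{1}{31 \cdot 7 - 54595} = \frac{1}{217 - 54595} = \frac{1}{-54378} = - \frac{1}{54378}$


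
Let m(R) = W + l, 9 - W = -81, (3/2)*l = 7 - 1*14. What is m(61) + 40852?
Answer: 122812/3 ≈ 40937.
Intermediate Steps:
l = -14/3 (l = 2*(7 - 1*14)/3 = 2*(7 - 14)/3 = (2/3)*(-7) = -14/3 ≈ -4.6667)
W = 90 (W = 9 - 1*(-81) = 9 + 81 = 90)
m(R) = 256/3 (m(R) = 90 - 14/3 = 256/3)
m(61) + 40852 = 256/3 + 40852 = 122812/3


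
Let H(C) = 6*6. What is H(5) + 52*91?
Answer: 4768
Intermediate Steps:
H(C) = 36
H(5) + 52*91 = 36 + 52*91 = 36 + 4732 = 4768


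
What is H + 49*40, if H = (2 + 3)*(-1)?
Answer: 1955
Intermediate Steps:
H = -5 (H = 5*(-1) = -5)
H + 49*40 = -5 + 49*40 = -5 + 1960 = 1955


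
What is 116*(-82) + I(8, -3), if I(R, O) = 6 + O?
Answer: -9509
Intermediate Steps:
116*(-82) + I(8, -3) = 116*(-82) + (6 - 3) = -9512 + 3 = -9509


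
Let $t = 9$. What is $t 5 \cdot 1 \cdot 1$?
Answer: $45$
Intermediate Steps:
$t 5 \cdot 1 \cdot 1 = 9 \cdot 5 \cdot 1 \cdot 1 = 9 \cdot 5 \cdot 1 = 45 \cdot 1 = 45$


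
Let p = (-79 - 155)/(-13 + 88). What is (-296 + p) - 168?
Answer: -11678/25 ≈ -467.12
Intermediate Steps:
p = -78/25 (p = -234/75 = -234*1/75 = -78/25 ≈ -3.1200)
(-296 + p) - 168 = (-296 - 78/25) - 168 = -7478/25 - 168 = -11678/25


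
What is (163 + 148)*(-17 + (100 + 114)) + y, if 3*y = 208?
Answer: 184009/3 ≈ 61336.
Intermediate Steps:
y = 208/3 (y = (⅓)*208 = 208/3 ≈ 69.333)
(163 + 148)*(-17 + (100 + 114)) + y = (163 + 148)*(-17 + (100 + 114)) + 208/3 = 311*(-17 + 214) + 208/3 = 311*197 + 208/3 = 61267 + 208/3 = 184009/3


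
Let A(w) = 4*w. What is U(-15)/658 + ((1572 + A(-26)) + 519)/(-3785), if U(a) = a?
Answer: -1364221/2490530 ≈ -0.54776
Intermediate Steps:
U(-15)/658 + ((1572 + A(-26)) + 519)/(-3785) = -15/658 + ((1572 + 4*(-26)) + 519)/(-3785) = -15*1/658 + ((1572 - 104) + 519)*(-1/3785) = -15/658 + (1468 + 519)*(-1/3785) = -15/658 + 1987*(-1/3785) = -15/658 - 1987/3785 = -1364221/2490530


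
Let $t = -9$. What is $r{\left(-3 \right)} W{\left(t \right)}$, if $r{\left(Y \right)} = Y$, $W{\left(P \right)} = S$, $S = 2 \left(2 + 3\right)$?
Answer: $-30$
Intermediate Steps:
$S = 10$ ($S = 2 \cdot 5 = 10$)
$W{\left(P \right)} = 10$
$r{\left(-3 \right)} W{\left(t \right)} = \left(-3\right) 10 = -30$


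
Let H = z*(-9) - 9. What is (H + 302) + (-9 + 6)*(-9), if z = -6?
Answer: 374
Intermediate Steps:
H = 45 (H = -6*(-9) - 9 = 54 - 9 = 45)
(H + 302) + (-9 + 6)*(-9) = (45 + 302) + (-9 + 6)*(-9) = 347 - 3*(-9) = 347 + 27 = 374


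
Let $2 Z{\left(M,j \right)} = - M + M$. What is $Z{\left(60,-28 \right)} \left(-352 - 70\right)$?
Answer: $0$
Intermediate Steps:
$Z{\left(M,j \right)} = 0$ ($Z{\left(M,j \right)} = \frac{- M + M}{2} = \frac{1}{2} \cdot 0 = 0$)
$Z{\left(60,-28 \right)} \left(-352 - 70\right) = 0 \left(-352 - 70\right) = 0 \left(-422\right) = 0$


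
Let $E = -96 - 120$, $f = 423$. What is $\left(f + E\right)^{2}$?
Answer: $42849$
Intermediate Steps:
$E = -216$ ($E = -96 - 120 = -216$)
$\left(f + E\right)^{2} = \left(423 - 216\right)^{2} = 207^{2} = 42849$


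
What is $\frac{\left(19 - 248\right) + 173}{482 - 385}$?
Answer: $- \frac{56}{97} \approx -0.57732$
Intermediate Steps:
$\frac{\left(19 - 248\right) + 173}{482 - 385} = \frac{\left(19 - 248\right) + 173}{97} = \left(-229 + 173\right) \frac{1}{97} = \left(-56\right) \frac{1}{97} = - \frac{56}{97}$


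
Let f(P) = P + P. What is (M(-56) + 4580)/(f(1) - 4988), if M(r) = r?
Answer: -754/831 ≈ -0.90734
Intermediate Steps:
f(P) = 2*P
(M(-56) + 4580)/(f(1) - 4988) = (-56 + 4580)/(2*1 - 4988) = 4524/(2 - 4988) = 4524/(-4986) = 4524*(-1/4986) = -754/831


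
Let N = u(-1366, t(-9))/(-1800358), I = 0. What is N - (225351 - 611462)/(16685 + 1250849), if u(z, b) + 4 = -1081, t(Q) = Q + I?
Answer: 24875475076/81500534899 ≈ 0.30522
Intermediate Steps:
t(Q) = Q (t(Q) = Q + 0 = Q)
u(z, b) = -1085 (u(z, b) = -4 - 1081 = -1085)
N = 155/257194 (N = -1085/(-1800358) = -1085*(-1/1800358) = 155/257194 ≈ 0.00060266)
N - (225351 - 611462)/(16685 + 1250849) = 155/257194 - (225351 - 611462)/(16685 + 1250849) = 155/257194 - (-386111)/1267534 = 155/257194 - 1*(-386111/1267534) = 155/257194 + 386111/1267534 = 24875475076/81500534899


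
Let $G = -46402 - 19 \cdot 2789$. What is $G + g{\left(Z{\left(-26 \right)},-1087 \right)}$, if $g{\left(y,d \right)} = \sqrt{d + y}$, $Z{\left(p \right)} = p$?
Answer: $-99393 + i \sqrt{1113} \approx -99393.0 + 33.362 i$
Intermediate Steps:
$G = -99393$ ($G = -46402 - 52991 = -99393$)
$G + g{\left(Z{\left(-26 \right)},-1087 \right)} = -99393 + \sqrt{-1087 - 26} = -99393 + \sqrt{-1113} = -99393 + i \sqrt{1113}$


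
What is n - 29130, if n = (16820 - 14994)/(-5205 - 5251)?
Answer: -152292553/5228 ≈ -29130.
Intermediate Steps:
n = -913/5228 (n = 1826/(-10456) = 1826*(-1/10456) = -913/5228 ≈ -0.17464)
n - 29130 = -913/5228 - 29130 = -152292553/5228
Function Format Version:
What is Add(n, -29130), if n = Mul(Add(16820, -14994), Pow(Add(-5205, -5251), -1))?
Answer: Rational(-152292553, 5228) ≈ -29130.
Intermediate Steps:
n = Rational(-913, 5228) (n = Mul(1826, Pow(-10456, -1)) = Mul(1826, Rational(-1, 10456)) = Rational(-913, 5228) ≈ -0.17464)
Add(n, -29130) = Add(Rational(-913, 5228), -29130) = Rational(-152292553, 5228)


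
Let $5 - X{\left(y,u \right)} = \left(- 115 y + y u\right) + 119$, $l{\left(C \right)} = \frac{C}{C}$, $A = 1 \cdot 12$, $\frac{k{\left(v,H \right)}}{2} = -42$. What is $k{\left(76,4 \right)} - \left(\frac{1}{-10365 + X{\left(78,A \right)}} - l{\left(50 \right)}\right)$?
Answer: $- \frac{202934}{2445} \approx -83.0$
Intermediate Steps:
$k{\left(v,H \right)} = -84$ ($k{\left(v,H \right)} = 2 \left(-42\right) = -84$)
$A = 12$
$l{\left(C \right)} = 1$
$X{\left(y,u \right)} = -114 + 115 y - u y$ ($X{\left(y,u \right)} = 5 - \left(\left(- 115 y + y u\right) + 119\right) = 5 - \left(\left(- 115 y + u y\right) + 119\right) = 5 - \left(119 - 115 y + u y\right) = -114 + 115 y - u y$)
$k{\left(76,4 \right)} - \left(\frac{1}{-10365 + X{\left(78,A \right)}} - l{\left(50 \right)}\right) = -84 - \left(\frac{1}{-10365 - \left(-8856 + 936\right)} - 1\right) = -84 - \left(\frac{1}{-10365 - -7920} - 1\right) = -84 - \left(\frac{1}{-10365 + 7920} - 1\right) = -84 - \left(\frac{1}{-2445} - 1\right) = -84 - \left(- \frac{1}{2445} - 1\right) = -84 - - \frac{2446}{2445} = -84 + \frac{2446}{2445} = - \frac{202934}{2445}$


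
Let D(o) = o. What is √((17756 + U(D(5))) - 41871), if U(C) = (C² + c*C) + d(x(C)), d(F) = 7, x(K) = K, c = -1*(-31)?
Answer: 2*I*√5982 ≈ 154.69*I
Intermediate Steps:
c = 31
U(C) = 7 + C² + 31*C (U(C) = (C² + 31*C) + 7 = 7 + C² + 31*C)
√((17756 + U(D(5))) - 41871) = √((17756 + (7 + 5² + 31*5)) - 41871) = √((17756 + (7 + 25 + 155)) - 41871) = √((17756 + 187) - 41871) = √(17943 - 41871) = √(-23928) = 2*I*√5982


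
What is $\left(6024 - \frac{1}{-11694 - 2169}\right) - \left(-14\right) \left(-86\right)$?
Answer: $\frac{66819661}{13863} \approx 4820.0$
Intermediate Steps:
$\left(6024 - \frac{1}{-11694 - 2169}\right) - \left(-14\right) \left(-86\right) = \left(6024 - \frac{1}{-13863}\right) - 1204 = \left(6024 - - \frac{1}{13863}\right) - 1204 = \left(6024 + \frac{1}{13863}\right) - 1204 = \frac{83510713}{13863} - 1204 = \frac{66819661}{13863}$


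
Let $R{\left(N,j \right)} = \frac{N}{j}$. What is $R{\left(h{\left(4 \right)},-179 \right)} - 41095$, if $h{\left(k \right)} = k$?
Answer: $- \frac{7356009}{179} \approx -41095.0$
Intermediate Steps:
$R{\left(h{\left(4 \right)},-179 \right)} - 41095 = \frac{4}{-179} - 41095 = 4 \left(- \frac{1}{179}\right) - 41095 = - \frac{4}{179} - 41095 = - \frac{7356009}{179}$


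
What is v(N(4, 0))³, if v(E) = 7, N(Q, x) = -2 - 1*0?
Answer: 343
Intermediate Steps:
N(Q, x) = -2 (N(Q, x) = -2 + 0 = -2)
v(N(4, 0))³ = 7³ = 343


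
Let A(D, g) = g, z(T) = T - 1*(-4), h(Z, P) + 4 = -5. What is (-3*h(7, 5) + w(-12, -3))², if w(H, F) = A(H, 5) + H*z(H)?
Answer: 16384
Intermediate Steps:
h(Z, P) = -9 (h(Z, P) = -4 - 5 = -9)
z(T) = 4 + T (z(T) = T + 4 = 4 + T)
w(H, F) = 5 + H*(4 + H)
(-3*h(7, 5) + w(-12, -3))² = (-3*(-9) + (5 - 12*(4 - 12)))² = (27 + (5 - 12*(-8)))² = (27 + (5 + 96))² = (27 + 101)² = 128² = 16384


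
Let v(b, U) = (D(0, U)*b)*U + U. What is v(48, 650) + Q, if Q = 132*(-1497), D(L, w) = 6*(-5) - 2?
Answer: -1195354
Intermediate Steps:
D(L, w) = -32 (D(L, w) = -30 - 2 = -32)
v(b, U) = U - 32*U*b (v(b, U) = (-32*b)*U + U = -32*U*b + U = U - 32*U*b)
Q = -197604
v(48, 650) + Q = 650*(1 - 32*48) - 197604 = 650*(1 - 1536) - 197604 = 650*(-1535) - 197604 = -997750 - 197604 = -1195354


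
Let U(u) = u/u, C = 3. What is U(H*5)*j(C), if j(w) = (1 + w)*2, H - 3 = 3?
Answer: 8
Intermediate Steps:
H = 6 (H = 3 + 3 = 6)
j(w) = 2 + 2*w
U(u) = 1
U(H*5)*j(C) = 1*(2 + 2*3) = 1*(2 + 6) = 1*8 = 8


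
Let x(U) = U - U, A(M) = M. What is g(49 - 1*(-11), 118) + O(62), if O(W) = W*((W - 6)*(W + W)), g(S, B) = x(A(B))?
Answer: 430528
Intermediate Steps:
x(U) = 0
g(S, B) = 0
O(W) = 2*W²*(-6 + W) (O(W) = W*((-6 + W)*(2*W)) = W*(2*W*(-6 + W)) = 2*W²*(-6 + W))
g(49 - 1*(-11), 118) + O(62) = 0 + 2*62²*(-6 + 62) = 0 + 2*3844*56 = 0 + 430528 = 430528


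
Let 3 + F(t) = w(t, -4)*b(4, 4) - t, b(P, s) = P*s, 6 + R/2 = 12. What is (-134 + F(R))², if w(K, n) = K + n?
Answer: 441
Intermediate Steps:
R = 12 (R = -12 + 2*12 = -12 + 24 = 12)
F(t) = -67 + 15*t (F(t) = -3 + ((t - 4)*(4*4) - t) = -3 + ((-4 + t)*16 - t) = -3 + ((-64 + 16*t) - t) = -3 + (-64 + 15*t) = -67 + 15*t)
(-134 + F(R))² = (-134 + (-67 + 15*12))² = (-134 + (-67 + 180))² = (-134 + 113)² = (-21)² = 441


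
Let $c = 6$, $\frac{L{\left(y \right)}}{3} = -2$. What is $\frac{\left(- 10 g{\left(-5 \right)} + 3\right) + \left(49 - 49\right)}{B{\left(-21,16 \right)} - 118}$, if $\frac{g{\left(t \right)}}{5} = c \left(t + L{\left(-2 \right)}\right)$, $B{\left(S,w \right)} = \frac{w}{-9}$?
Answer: $- \frac{29727}{1078} \approx -27.576$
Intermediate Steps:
$L{\left(y \right)} = -6$ ($L{\left(y \right)} = 3 \left(-2\right) = -6$)
$B{\left(S,w \right)} = - \frac{w}{9}$ ($B{\left(S,w \right)} = w \left(- \frac{1}{9}\right) = - \frac{w}{9}$)
$g{\left(t \right)} = -180 + 30 t$ ($g{\left(t \right)} = 5 \cdot 6 \left(t - 6\right) = 5 \cdot 6 \left(-6 + t\right) = 5 \left(-36 + 6 t\right) = -180 + 30 t$)
$\frac{\left(- 10 g{\left(-5 \right)} + 3\right) + \left(49 - 49\right)}{B{\left(-21,16 \right)} - 118} = \frac{\left(- 10 \left(-180 + 30 \left(-5\right)\right) + 3\right) + \left(49 - 49\right)}{\left(- \frac{1}{9}\right) 16 - 118} = \frac{\left(- 10 \left(-180 - 150\right) + 3\right) + 0}{- \frac{16}{9} - 118} = \frac{\left(\left(-10\right) \left(-330\right) + 3\right) + 0}{- \frac{1078}{9}} = \left(\left(3300 + 3\right) + 0\right) \left(- \frac{9}{1078}\right) = \left(3303 + 0\right) \left(- \frac{9}{1078}\right) = 3303 \left(- \frac{9}{1078}\right) = - \frac{29727}{1078}$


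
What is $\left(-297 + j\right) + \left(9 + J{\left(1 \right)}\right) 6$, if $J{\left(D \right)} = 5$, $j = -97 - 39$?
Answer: $-349$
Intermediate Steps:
$j = -136$ ($j = -97 - 39 = -136$)
$\left(-297 + j\right) + \left(9 + J{\left(1 \right)}\right) 6 = \left(-297 - 136\right) + \left(9 + 5\right) 6 = -433 + 14 \cdot 6 = -433 + 84 = -349$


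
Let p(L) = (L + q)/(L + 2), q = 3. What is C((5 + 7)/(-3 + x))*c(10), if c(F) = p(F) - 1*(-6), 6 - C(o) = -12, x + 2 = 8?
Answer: 255/2 ≈ 127.50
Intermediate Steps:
x = 6 (x = -2 + 8 = 6)
C(o) = 18 (C(o) = 6 - 1*(-12) = 6 + 12 = 18)
p(L) = (3 + L)/(2 + L) (p(L) = (L + 3)/(L + 2) = (3 + L)/(2 + L))
c(F) = 6 + (3 + F)/(2 + F) (c(F) = (3 + F)/(2 + F) - 1*(-6) = (3 + F)/(2 + F) + 6 = 6 + (3 + F)/(2 + F))
C((5 + 7)/(-3 + x))*c(10) = 18*((15 + 7*10)/(2 + 10)) = 18*((15 + 70)/12) = 18*((1/12)*85) = 18*(85/12) = 255/2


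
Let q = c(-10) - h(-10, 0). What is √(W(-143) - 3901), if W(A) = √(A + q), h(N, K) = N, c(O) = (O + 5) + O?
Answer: √(-3901 + 2*I*√37) ≈ 0.09739 + 62.458*I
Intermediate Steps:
c(O) = 5 + 2*O (c(O) = (5 + O) + O = 5 + 2*O)
q = -5 (q = (5 + 2*(-10)) - 1*(-10) = (5 - 20) + 10 = -15 + 10 = -5)
W(A) = √(-5 + A) (W(A) = √(A - 5) = √(-5 + A))
√(W(-143) - 3901) = √(√(-5 - 143) - 3901) = √(√(-148) - 3901) = √(2*I*√37 - 3901) = √(-3901 + 2*I*√37)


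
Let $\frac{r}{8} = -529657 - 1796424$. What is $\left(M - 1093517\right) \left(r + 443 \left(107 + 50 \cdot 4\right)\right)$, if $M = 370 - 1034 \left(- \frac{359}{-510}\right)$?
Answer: $\frac{1717574944826312}{85} \approx 2.0207 \cdot 10^{13}$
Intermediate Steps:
$M = - \frac{91253}{255}$ ($M = 370 - 1034 \left(\left(-359\right) \left(- \frac{1}{510}\right)\right) = 370 - \frac{185603}{255} = - \frac{91253}{255} \approx -357.85$)
$r = -18608648$ ($r = 8 \left(-529657 - 1796424\right) = 8 \left(-2326081\right) = -18608648$)
$\left(M - 1093517\right) \left(r + 443 \left(107 + 50 \cdot 4\right)\right) = \left(- \frac{91253}{255} - 1093517\right) \left(-18608648 + 443 \left(107 + 50 \cdot 4\right)\right) = - \frac{278938088 \left(-18608648 + 443 \left(107 + 200\right)\right)}{255} = - \frac{278938088 \left(-18608648 + 443 \cdot 307\right)}{255} = - \frac{278938088 \left(-18608648 + 136001\right)}{255} = \left(- \frac{278938088}{255}\right) \left(-18472647\right) = \frac{1717574944826312}{85}$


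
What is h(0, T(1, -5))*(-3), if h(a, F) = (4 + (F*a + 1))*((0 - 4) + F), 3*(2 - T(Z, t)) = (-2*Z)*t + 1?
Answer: 85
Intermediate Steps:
T(Z, t) = 5/3 + 2*Z*t/3 (T(Z, t) = 2 - ((-2*Z)*t + 1)/3 = 2 - (-2*Z*t + 1)/3 = 2 - (1 - 2*Z*t)/3 = 2 + (-⅓ + 2*Z*t/3) = 5/3 + 2*Z*t/3)
h(a, F) = (-4 + F)*(5 + F*a) (h(a, F) = (4 + (1 + F*a))*(-4 + F) = (5 + F*a)*(-4 + F) = (-4 + F)*(5 + F*a))
h(0, T(1, -5))*(-3) = (-20 + 5*(5/3 + (⅔)*1*(-5)) + 0*(5/3 + (⅔)*1*(-5))² - 4*(5/3 + (⅔)*1*(-5))*0)*(-3) = (-20 + 5*(5/3 - 10/3) + 0*(5/3 - 10/3)² - 4*(5/3 - 10/3)*0)*(-3) = (-20 + 5*(-5/3) + 0*(-5/3)² - 4*(-5/3)*0)*(-3) = (-20 - 25/3 + 0*(25/9) + 0)*(-3) = (-20 - 25/3 + 0 + 0)*(-3) = -85/3*(-3) = 85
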